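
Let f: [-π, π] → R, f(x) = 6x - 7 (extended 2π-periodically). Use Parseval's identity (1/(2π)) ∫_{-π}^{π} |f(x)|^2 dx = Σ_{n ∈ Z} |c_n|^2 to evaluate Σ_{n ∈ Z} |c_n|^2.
Σ |c_n|^2 = 12π^2 + 49

Expand and integrate term by term over [-π, π]:
  ∫ (6x)^2 dx = 36·(2π^3/3); ∫ 2·6·(-7)·x dx = 0 (odd integrand); ∫ (-7)^2 dx = 49·2π.
So (1/(2π)) ∫_{-π}^{π} (6x - 7)^2 dx = 36π^2/3 + 49 = 12π^2 + 49.
Parseval ⇒ Σ |c_n|^2 = 12π^2 + 49.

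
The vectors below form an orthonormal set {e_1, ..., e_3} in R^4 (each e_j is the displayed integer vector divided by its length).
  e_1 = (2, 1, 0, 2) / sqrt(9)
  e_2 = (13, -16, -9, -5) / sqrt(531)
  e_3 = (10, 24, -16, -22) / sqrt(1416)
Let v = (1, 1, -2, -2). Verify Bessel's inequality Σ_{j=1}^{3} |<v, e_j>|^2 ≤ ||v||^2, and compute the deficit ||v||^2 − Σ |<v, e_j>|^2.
Σ |<v, e_j>|^2 = 59/6; ||v||^2 = 10; deficit = 1/6

Write each e_j = u_j / sqrt(<u_j, u_j>) where u_j is the displayed integer vector. Then <v, e_j> = <v, u_j> / sqrt(<u_j, u_j>), so |<v, e_j>|^2 = <v, u_j>^2 / <u_j, u_j>.
Coefficients: <v, e_1> = -1/sqrt(9), <v, e_2> = 25/sqrt(531), <v, e_3> = 110/sqrt(1416).
Square and sum: Σ |<v, e_j>|^2 = 59/6.
Compute ||v||^2 = v·v = 10.
Deficit = 10 − 59/6 = 1/6 ≥ 0, confirming Bessel's inequality. (The deficit equals ||v − Σ <v,e_j> e_j||^2, the squared distance from v to span{e_j}.)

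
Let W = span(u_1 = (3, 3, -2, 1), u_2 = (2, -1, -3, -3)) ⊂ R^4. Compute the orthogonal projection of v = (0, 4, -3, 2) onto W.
proj_W(v) = (2**(42/331)*3**(274/331)*5**(249/662)*7**(279/662)/5, 1541/493, -503/493, 895/493)

Set up U = [u_1 | ... | u_2] ∈ R^(4×2). The projector onto W = col(U) is P = U (U^T U)^(-1) U^T.
Compute U^T U =
  [23, 6]
  [6, 23],
and U^T v = (20, -1).
Solve U^T U · c = U^T v for the coefficients: c = (466/493, -143/493). The projection is proj_W(v) = U c.
Check: (v - proj_W(v)) · u_1 = 0  (should be 0).
Check: (v - proj_W(v)) · u_2 = 0  (should be 0).
Result: proj_W(v) = (2**(42/331)*3**(274/331)*5**(249/662)*7**(279/662)/5, 1541/493, -503/493, 895/493).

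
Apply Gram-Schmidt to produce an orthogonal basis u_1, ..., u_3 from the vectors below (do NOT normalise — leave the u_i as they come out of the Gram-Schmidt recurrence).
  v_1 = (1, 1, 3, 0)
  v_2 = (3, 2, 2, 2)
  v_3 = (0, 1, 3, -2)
Orthogonal basis:
  u_1 = (1, 1, 3, 0)
  u_2 = (2, 1, -1, 2)
  u_3 = (16/55, 38/55, -18/55, -4/5)

Apply the Gram-Schmidt recurrence
  u_1 = v_1
  u_i = v_i − Σ_{j<i} ((v_i · u_j) / (u_j · u_j)) · u_j.

Step by step this gives:
  u_1 = (1, 1, 3, 0)
  u_2 = (2, 1, -1, 2)
  u_3 = (16/55, 38/55, -18/55, -4/5)

Orthogonality check:
  u_2 · u_1 = 0 (should be 0)
  u_3 · u_1 = 0 (should be 0)
  u_3 · u_2 = 0 (should be 0)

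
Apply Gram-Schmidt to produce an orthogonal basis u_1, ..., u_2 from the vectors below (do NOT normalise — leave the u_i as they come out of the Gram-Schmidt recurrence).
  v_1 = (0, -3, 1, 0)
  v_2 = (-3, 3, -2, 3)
Orthogonal basis:
  u_1 = (0, -3, 1, 0)
  u_2 = (-3, -3/10, -9/10, 3)

Apply the Gram-Schmidt recurrence
  u_1 = v_1
  u_i = v_i − Σ_{j<i} ((v_i · u_j) / (u_j · u_j)) · u_j.

Step by step this gives:
  u_1 = (0, -3, 1, 0)
  u_2 = (-3, -3/10, -9/10, 3)

Orthogonality check:
  u_2 · u_1 = 0 (should be 0)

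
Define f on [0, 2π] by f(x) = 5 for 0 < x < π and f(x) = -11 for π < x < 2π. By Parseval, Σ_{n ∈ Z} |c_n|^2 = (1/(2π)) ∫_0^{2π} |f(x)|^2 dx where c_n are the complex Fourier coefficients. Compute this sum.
Σ |c_n|^2 = 73

Parseval equates the L^2 energy of f (normalised by 1/(2π)) with the ℓ^2 sum of its Fourier coefficients: (1/(2π)) ∫_0^{2π} |f|^2 = Σ |c_n|^2.
Compute the left side: (1/(2π)) [∫_0^π 5^2 dx + ∫_π^{2π} (-11)^2 dx] = (1/(2π)) · (25π + 121π) = (25 + 121)/2 = 73.
So Σ_{n ∈ Z} |c_n|^2 = 73.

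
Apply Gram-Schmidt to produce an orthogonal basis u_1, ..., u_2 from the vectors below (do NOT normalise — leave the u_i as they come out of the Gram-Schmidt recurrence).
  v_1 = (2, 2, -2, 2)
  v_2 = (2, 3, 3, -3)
Orthogonal basis:
  u_1 = (2, 2, -2, 2)
  u_2 = (9/4, 13/4, 11/4, -11/4)

Apply the Gram-Schmidt recurrence
  u_1 = v_1
  u_i = v_i − Σ_{j<i} ((v_i · u_j) / (u_j · u_j)) · u_j.

Step by step this gives:
  u_1 = (2, 2, -2, 2)
  u_2 = (9/4, 13/4, 11/4, -11/4)

Orthogonality check:
  u_2 · u_1 = 0 (should be 0)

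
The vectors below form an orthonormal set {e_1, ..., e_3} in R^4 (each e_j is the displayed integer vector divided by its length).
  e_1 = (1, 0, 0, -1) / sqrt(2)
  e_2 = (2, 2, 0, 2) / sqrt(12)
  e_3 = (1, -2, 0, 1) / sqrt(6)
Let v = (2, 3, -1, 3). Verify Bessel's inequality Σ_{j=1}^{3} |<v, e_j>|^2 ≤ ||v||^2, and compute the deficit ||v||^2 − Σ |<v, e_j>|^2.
Σ |<v, e_j>|^2 = 22; ||v||^2 = 23; deficit = 1

Write each e_j = u_j / sqrt(<u_j, u_j>) where u_j is the displayed integer vector. Then <v, e_j> = <v, u_j> / sqrt(<u_j, u_j>), so |<v, e_j>|^2 = <v, u_j>^2 / <u_j, u_j>.
Coefficients: <v, e_1> = -1/sqrt(2), <v, e_2> = 16/sqrt(12), <v, e_3> = -1/sqrt(6).
Square and sum: Σ |<v, e_j>|^2 = 22.
Compute ||v||^2 = v·v = 23.
Deficit = 23 − 22 = 1 ≥ 0, confirming Bessel's inequality. (The deficit equals ||v − Σ <v,e_j> e_j||^2, the squared distance from v to span{e_j}.)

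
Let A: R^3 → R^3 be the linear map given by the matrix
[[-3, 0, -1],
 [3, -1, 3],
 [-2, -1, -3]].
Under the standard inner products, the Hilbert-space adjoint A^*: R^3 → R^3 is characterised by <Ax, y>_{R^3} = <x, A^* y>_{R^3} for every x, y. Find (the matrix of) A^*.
A^* = A^T =
[[-3, 3, -2],
 [0, -1, -1],
 [-1, 3, -3]]

For real matrices with standard dot products, the defining identity <Ax, y> = <x, A^* y> gives (Ax)^T y = x^T (A^*) y, i.e. x^T A^T y = x^T (A^*) y. Since this holds for all x, y, we must have A^* = A^T. Therefore
A^* =
[[-3, 3, -2],
 [0, -1, -1],
 [-1, 3, -3]].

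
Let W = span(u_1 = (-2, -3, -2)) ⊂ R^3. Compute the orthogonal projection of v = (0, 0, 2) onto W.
proj_W(v) = (8/17, 12/17, 8/17)

Set up U = [u_1 | ... | u_1] ∈ R^(3×1). The projector onto W = col(U) is P = U (U^T U)^(-1) U^T.
Compute U^T U =
  [17],
and U^T v = (-4).
Solve U^T U · c = U^T v for the coefficients: c = (-4/17). The projection is proj_W(v) = U c.
Check: (v - proj_W(v)) · u_1 = 0  (should be 0).
Result: proj_W(v) = (8/17, 12/17, 8/17).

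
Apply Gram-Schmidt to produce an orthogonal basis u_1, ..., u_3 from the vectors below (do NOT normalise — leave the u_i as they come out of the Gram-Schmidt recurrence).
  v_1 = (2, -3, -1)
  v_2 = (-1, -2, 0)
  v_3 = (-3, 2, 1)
Orthogonal basis:
  u_1 = (2, -3, -1)
  u_2 = (-11/7, -8/7, 2/7)
  u_3 = (-1/27, 1/54, -7/54)

Apply the Gram-Schmidt recurrence
  u_1 = v_1
  u_i = v_i − Σ_{j<i} ((v_i · u_j) / (u_j · u_j)) · u_j.

Step by step this gives:
  u_1 = (2, -3, -1)
  u_2 = (-11/7, -8/7, 2/7)
  u_3 = (-1/27, 1/54, -7/54)

Orthogonality check:
  u_2 · u_1 = 0 (should be 0)
  u_3 · u_1 = 0 (should be 0)
  u_3 · u_2 = 0 (should be 0)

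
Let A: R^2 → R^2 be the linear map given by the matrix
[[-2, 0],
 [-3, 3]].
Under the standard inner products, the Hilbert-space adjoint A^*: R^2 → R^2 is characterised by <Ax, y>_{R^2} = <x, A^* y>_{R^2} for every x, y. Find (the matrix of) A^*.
A^* = A^T =
[[-2, -3],
 [0, 3]]

For real matrices with standard dot products, the defining identity <Ax, y> = <x, A^* y> gives (Ax)^T y = x^T (A^*) y, i.e. x^T A^T y = x^T (A^*) y. Since this holds for all x, y, we must have A^* = A^T. Therefore
A^* =
[[-2, -3],
 [0, 3]].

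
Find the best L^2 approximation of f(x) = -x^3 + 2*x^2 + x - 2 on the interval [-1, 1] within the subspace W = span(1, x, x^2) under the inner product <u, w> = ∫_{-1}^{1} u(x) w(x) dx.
g(x) = 2*x^2 + 2*x/5 - 2

The best approximation g ∈ W is the orthogonal projection of f onto W. Writing g = a_0 + a_1 x + a_2 x^2, the coefficients solve the normal equations G · a = b where
  G_{ij} = <φ_i, φ_j> and b_i = <f, φ_i>, with φ_0 = 1, φ_1 = x, φ_2 = x^2.
G =
  [2, 0, 2/3]
  [0, 2/3, 0]
  [2/3, 0, 2/5],
b = (-8/3, 4/15, -8/15).
Solving gives a_0 = -2, a_1 = 2/5, a_2 = 2, so
  g(x) = 2*x^2 + 2*x/5 - 2.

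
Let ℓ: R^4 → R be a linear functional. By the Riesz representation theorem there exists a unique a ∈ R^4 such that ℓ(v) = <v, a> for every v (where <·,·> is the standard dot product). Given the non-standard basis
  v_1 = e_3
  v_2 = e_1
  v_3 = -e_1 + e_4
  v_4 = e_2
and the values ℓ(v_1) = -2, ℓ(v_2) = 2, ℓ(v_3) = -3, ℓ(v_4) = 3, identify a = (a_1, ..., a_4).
a = (2, 3, -2, -1)

Write a = (a_1, ..., a_4) in the standard basis. For each basis vector v_i, ℓ(v_i) = <v_i, a> is a linear equation in the a_j's. Collect the n equations into a matrix system V a = ℓ, where row i of V is v_i (expressed in the standard basis). Since V is invertible (lower-triangular with 1s on the diagonal, up to permutation), solve by back-substitution:
  V =
[[0, 0, 1, 0],
 [1, 0, 0, 0],
 [-1, 0, 0, 1],
 [0, 1, 0, 0]]
  V a = (-2, 2, -3, 3)
Solving gives a = (2, 3, -2, -1).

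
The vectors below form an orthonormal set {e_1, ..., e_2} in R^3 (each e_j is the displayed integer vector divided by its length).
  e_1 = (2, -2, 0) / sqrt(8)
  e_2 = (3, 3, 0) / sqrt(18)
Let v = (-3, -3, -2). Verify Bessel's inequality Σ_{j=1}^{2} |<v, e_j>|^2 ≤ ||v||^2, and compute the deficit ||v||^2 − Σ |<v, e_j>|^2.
Σ |<v, e_j>|^2 = 18; ||v||^2 = 22; deficit = 4

Write each e_j = u_j / sqrt(<u_j, u_j>) where u_j is the displayed integer vector. Then <v, e_j> = <v, u_j> / sqrt(<u_j, u_j>), so |<v, e_j>|^2 = <v, u_j>^2 / <u_j, u_j>.
Coefficients: <v, e_1> = 0/sqrt(8), <v, e_2> = -18/sqrt(18).
Square and sum: Σ |<v, e_j>|^2 = 18.
Compute ||v||^2 = v·v = 22.
Deficit = 22 − 18 = 4 ≥ 0, confirming Bessel's inequality. (The deficit equals ||v − Σ <v,e_j> e_j||^2, the squared distance from v to span{e_j}.)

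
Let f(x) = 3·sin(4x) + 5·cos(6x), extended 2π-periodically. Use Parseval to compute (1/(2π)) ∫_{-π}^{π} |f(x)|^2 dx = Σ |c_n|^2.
Σ |c_n|^2 = 17

Expand |f|^2 and use orthogonality of {sin(nx), cos(mx)} on [-π, π]:
  ∫_{-π}^{π} sin(nx)^2 dx = π, ∫ cos(mx)^2 dx = π, and cross terms integrate to 0.
So ∫_{-π}^{π} f(x)^2 dx = 3^2 · π + 5^2 · π = (9 + 25)π.
Divide by 2π: (9 + 25)/2 = 17.
By Parseval, this equals Σ |c_n|^2.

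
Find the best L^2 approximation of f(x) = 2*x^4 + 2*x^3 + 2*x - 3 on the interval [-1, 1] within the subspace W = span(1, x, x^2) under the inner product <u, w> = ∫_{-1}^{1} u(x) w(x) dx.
g(x) = 12*x^2/7 + 16*x/5 - 111/35

The best approximation g ∈ W is the orthogonal projection of f onto W. Writing g = a_0 + a_1 x + a_2 x^2, the coefficients solve the normal equations G · a = b where
  G_{ij} = <φ_i, φ_j> and b_i = <f, φ_i>, with φ_0 = 1, φ_1 = x, φ_2 = x^2.
G =
  [2, 0, 2/3]
  [0, 2/3, 0]
  [2/3, 0, 2/5],
b = (-26/5, 32/15, -10/7).
Solving gives a_0 = -111/35, a_1 = 16/5, a_2 = 12/7, so
  g(x) = 12*x^2/7 + 16*x/5 - 111/35.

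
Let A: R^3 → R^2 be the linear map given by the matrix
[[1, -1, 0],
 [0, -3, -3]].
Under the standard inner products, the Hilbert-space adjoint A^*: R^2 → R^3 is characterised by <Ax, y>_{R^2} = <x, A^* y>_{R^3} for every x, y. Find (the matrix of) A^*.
A^* = A^T =
[[1, 0],
 [-1, -3],
 [0, -3]]

For real matrices with standard dot products, the defining identity <Ax, y> = <x, A^* y> gives (Ax)^T y = x^T (A^*) y, i.e. x^T A^T y = x^T (A^*) y. Since this holds for all x, y, we must have A^* = A^T. Therefore
A^* =
[[1, 0],
 [-1, -3],
 [0, -3]].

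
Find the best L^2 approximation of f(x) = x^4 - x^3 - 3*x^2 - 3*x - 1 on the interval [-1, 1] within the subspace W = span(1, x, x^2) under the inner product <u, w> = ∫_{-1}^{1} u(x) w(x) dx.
g(x) = -15*x^2/7 - 18*x/5 - 38/35

The best approximation g ∈ W is the orthogonal projection of f onto W. Writing g = a_0 + a_1 x + a_2 x^2, the coefficients solve the normal equations G · a = b where
  G_{ij} = <φ_i, φ_j> and b_i = <f, φ_i>, with φ_0 = 1, φ_1 = x, φ_2 = x^2.
G =
  [2, 0, 2/3]
  [0, 2/3, 0]
  [2/3, 0, 2/5],
b = (-18/5, -12/5, -166/105).
Solving gives a_0 = -38/35, a_1 = -18/5, a_2 = -15/7, so
  g(x) = -15*x^2/7 - 18*x/5 - 38/35.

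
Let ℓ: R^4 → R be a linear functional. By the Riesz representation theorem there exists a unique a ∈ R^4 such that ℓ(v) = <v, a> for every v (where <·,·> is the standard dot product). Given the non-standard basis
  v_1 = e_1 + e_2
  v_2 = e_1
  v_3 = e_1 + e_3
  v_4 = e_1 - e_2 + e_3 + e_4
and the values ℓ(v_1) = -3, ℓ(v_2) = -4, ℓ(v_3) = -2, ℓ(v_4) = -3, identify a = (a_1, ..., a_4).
a = (-4, 1, 2, 0)

Write a = (a_1, ..., a_4) in the standard basis. For each basis vector v_i, ℓ(v_i) = <v_i, a> is a linear equation in the a_j's. Collect the n equations into a matrix system V a = ℓ, where row i of V is v_i (expressed in the standard basis). Since V is invertible (lower-triangular with 1s on the diagonal, up to permutation), solve by back-substitution:
  V =
[[1, 1, 0, 0],
 [1, 0, 0, 0],
 [1, 0, 1, 0],
 [1, -1, 1, 1]]
  V a = (-3, -4, -2, -3)
Solving gives a = (-4, 1, 2, 0).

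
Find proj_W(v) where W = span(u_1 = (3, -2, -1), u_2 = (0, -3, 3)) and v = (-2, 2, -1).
proj_W(v) = (-5/3, 7/3, -2/3)

Set up U = [u_1 | ... | u_2] ∈ R^(3×2). The projector onto W = col(U) is P = U (U^T U)^(-1) U^T.
Compute U^T U =
  [14, 3]
  [3, 18],
and U^T v = (-9, -9).
Solve U^T U · c = U^T v for the coefficients: c = (-5/9, -11/27). The projection is proj_W(v) = U c.
Check: (v - proj_W(v)) · u_1 = 0  (should be 0).
Check: (v - proj_W(v)) · u_2 = 0  (should be 0).
Result: proj_W(v) = (-5/3, 7/3, -2/3).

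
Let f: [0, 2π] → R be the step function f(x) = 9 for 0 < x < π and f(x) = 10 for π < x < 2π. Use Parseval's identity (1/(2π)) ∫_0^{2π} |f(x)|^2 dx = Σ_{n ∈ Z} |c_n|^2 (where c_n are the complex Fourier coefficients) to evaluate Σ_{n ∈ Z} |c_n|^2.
Σ |c_n|^2 = 181/2

Parseval equates the L^2 energy of f (normalised by 1/(2π)) with the ℓ^2 sum of its Fourier coefficients: (1/(2π)) ∫_0^{2π} |f|^2 = Σ |c_n|^2.
Compute the left side: (1/(2π)) [∫_0^π 9^2 dx + ∫_π^{2π} 10^2 dx] = (1/(2π)) · (81π + 100π) = (81 + 100)/2 = 181/2.
So Σ_{n ∈ Z} |c_n|^2 = 181/2.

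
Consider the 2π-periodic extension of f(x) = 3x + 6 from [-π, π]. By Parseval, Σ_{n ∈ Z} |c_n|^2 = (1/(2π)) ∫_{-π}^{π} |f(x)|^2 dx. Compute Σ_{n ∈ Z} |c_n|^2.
Σ |c_n|^2 = 3π^2 + 36

Expand and integrate term by term over [-π, π]:
  ∫ (3x)^2 dx = 9·(2π^3/3); ∫ 2·3·(6)·x dx = 0 (odd integrand); ∫ 6^2 dx = 36·2π.
So (1/(2π)) ∫_{-π}^{π} (3x + 6)^2 dx = 9π^2/3 + 36 = 3π^2 + 36.
Parseval ⇒ Σ |c_n|^2 = 3π^2 + 36.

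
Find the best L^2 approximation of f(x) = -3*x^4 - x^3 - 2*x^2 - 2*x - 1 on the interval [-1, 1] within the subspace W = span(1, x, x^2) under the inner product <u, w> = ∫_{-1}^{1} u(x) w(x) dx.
g(x) = -32*x^2/7 - 13*x/5 - 26/35

The best approximation g ∈ W is the orthogonal projection of f onto W. Writing g = a_0 + a_1 x + a_2 x^2, the coefficients solve the normal equations G · a = b where
  G_{ij} = <φ_i, φ_j> and b_i = <f, φ_i>, with φ_0 = 1, φ_1 = x, φ_2 = x^2.
G =
  [2, 0, 2/3]
  [0, 2/3, 0]
  [2/3, 0, 2/5],
b = (-68/15, -26/15, -244/105).
Solving gives a_0 = -26/35, a_1 = -13/5, a_2 = -32/7, so
  g(x) = -32*x^2/7 - 13*x/5 - 26/35.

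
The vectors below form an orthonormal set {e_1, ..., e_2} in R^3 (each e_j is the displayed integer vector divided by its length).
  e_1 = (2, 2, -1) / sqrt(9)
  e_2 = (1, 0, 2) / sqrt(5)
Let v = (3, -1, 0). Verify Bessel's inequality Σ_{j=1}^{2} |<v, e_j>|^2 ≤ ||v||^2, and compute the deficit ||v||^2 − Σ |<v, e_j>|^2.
Σ |<v, e_j>|^2 = 161/45; ||v||^2 = 10; deficit = 289/45

Write each e_j = u_j / sqrt(<u_j, u_j>) where u_j is the displayed integer vector. Then <v, e_j> = <v, u_j> / sqrt(<u_j, u_j>), so |<v, e_j>|^2 = <v, u_j>^2 / <u_j, u_j>.
Coefficients: <v, e_1> = 4/sqrt(9), <v, e_2> = 3/sqrt(5).
Square and sum: Σ |<v, e_j>|^2 = 161/45.
Compute ||v||^2 = v·v = 10.
Deficit = 10 − 161/45 = 289/45 ≥ 0, confirming Bessel's inequality. (The deficit equals ||v − Σ <v,e_j> e_j||^2, the squared distance from v to span{e_j}.)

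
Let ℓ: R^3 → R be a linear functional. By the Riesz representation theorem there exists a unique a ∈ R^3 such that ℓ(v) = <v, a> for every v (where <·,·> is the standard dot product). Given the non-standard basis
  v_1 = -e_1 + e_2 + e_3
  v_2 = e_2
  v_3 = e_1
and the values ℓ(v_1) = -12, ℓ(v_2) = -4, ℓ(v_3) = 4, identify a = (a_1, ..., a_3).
a = (4, -4, -4)

Write a = (a_1, ..., a_3) in the standard basis. For each basis vector v_i, ℓ(v_i) = <v_i, a> is a linear equation in the a_j's. Collect the n equations into a matrix system V a = ℓ, where row i of V is v_i (expressed in the standard basis). Since V is invertible (lower-triangular with 1s on the diagonal, up to permutation), solve by back-substitution:
  V =
[[-1, 1, 1],
 [0, 1, 0],
 [1, 0, 0]]
  V a = (-12, -4, 4)
Solving gives a = (4, -4, -4).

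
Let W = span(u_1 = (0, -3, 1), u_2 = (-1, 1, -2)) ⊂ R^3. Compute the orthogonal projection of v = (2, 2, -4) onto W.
proj_W(v) = (-6/7, 18/7, -16/7)

Set up U = [u_1 | ... | u_2] ∈ R^(3×2). The projector onto W = col(U) is P = U (U^T U)^(-1) U^T.
Compute U^T U =
  [10, -5]
  [-5, 6],
and U^T v = (-10, 8).
Solve U^T U · c = U^T v for the coefficients: c = (-4/7, 6/7). The projection is proj_W(v) = U c.
Check: (v - proj_W(v)) · u_1 = 0  (should be 0).
Check: (v - proj_W(v)) · u_2 = 0  (should be 0).
Result: proj_W(v) = (-6/7, 18/7, -16/7).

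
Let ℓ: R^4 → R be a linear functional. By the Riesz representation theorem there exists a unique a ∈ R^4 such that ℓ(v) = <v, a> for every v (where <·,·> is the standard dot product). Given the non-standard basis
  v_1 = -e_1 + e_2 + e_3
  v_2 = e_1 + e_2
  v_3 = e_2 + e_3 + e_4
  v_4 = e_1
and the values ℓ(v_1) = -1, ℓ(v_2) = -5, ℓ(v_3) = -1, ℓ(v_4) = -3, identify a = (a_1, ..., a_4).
a = (-3, -2, -2, 3)

Write a = (a_1, ..., a_4) in the standard basis. For each basis vector v_i, ℓ(v_i) = <v_i, a> is a linear equation in the a_j's. Collect the n equations into a matrix system V a = ℓ, where row i of V is v_i (expressed in the standard basis). Since V is invertible (lower-triangular with 1s on the diagonal, up to permutation), solve by back-substitution:
  V =
[[-1, 1, 1, 0],
 [1, 1, 0, 0],
 [0, 1, 1, 1],
 [1, 0, 0, 0]]
  V a = (-1, -5, -1, -3)
Solving gives a = (-3, -2, -2, 3).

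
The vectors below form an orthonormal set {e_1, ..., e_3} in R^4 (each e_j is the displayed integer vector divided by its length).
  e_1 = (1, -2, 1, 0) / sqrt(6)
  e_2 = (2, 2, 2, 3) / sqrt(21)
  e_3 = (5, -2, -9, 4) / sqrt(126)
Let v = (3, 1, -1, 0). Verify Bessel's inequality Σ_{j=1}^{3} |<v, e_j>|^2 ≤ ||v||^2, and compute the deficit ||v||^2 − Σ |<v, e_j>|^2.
Σ |<v, e_j>|^2 = 50/9; ||v||^2 = 11; deficit = 49/9

Write each e_j = u_j / sqrt(<u_j, u_j>) where u_j is the displayed integer vector. Then <v, e_j> = <v, u_j> / sqrt(<u_j, u_j>), so |<v, e_j>|^2 = <v, u_j>^2 / <u_j, u_j>.
Coefficients: <v, e_1> = 0/sqrt(6), <v, e_2> = 6/sqrt(21), <v, e_3> = 22/sqrt(126).
Square and sum: Σ |<v, e_j>|^2 = 50/9.
Compute ||v||^2 = v·v = 11.
Deficit = 11 − 50/9 = 49/9 ≥ 0, confirming Bessel's inequality. (The deficit equals ||v − Σ <v,e_j> e_j||^2, the squared distance from v to span{e_j}.)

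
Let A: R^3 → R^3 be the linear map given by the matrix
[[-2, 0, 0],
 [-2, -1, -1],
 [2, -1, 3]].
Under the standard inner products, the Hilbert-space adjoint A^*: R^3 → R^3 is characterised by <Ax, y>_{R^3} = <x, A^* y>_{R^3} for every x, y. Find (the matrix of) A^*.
A^* = A^T =
[[-2, -2, 2],
 [0, -1, -1],
 [0, -1, 3]]

For real matrices with standard dot products, the defining identity <Ax, y> = <x, A^* y> gives (Ax)^T y = x^T (A^*) y, i.e. x^T A^T y = x^T (A^*) y. Since this holds for all x, y, we must have A^* = A^T. Therefore
A^* =
[[-2, -2, 2],
 [0, -1, -1],
 [0, -1, 3]].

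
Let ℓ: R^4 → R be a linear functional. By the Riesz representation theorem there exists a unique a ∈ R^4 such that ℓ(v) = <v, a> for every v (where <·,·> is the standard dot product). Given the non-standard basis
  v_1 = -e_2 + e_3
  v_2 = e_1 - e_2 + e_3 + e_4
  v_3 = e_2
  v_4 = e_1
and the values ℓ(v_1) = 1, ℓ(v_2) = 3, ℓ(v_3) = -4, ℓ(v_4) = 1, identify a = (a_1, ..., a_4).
a = (1, -4, -3, 1)

Write a = (a_1, ..., a_4) in the standard basis. For each basis vector v_i, ℓ(v_i) = <v_i, a> is a linear equation in the a_j's. Collect the n equations into a matrix system V a = ℓ, where row i of V is v_i (expressed in the standard basis). Since V is invertible (lower-triangular with 1s on the diagonal, up to permutation), solve by back-substitution:
  V =
[[0, -1, 1, 0],
 [1, -1, 1, 1],
 [0, 1, 0, 0],
 [1, 0, 0, 0]]
  V a = (1, 3, -4, 1)
Solving gives a = (1, -4, -3, 1).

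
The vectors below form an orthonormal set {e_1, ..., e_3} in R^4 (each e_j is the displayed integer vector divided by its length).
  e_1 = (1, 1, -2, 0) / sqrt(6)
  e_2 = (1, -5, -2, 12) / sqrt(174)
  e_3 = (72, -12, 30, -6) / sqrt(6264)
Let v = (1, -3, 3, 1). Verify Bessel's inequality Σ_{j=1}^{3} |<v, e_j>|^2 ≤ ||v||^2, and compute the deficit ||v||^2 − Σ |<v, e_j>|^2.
Σ |<v, e_j>|^2 = 58/3; ||v||^2 = 20; deficit = 2/3

Write each e_j = u_j / sqrt(<u_j, u_j>) where u_j is the displayed integer vector. Then <v, e_j> = <v, u_j> / sqrt(<u_j, u_j>), so |<v, e_j>|^2 = <v, u_j>^2 / <u_j, u_j>.
Coefficients: <v, e_1> = -8/sqrt(6), <v, e_2> = 22/sqrt(174), <v, e_3> = 192/sqrt(6264).
Square and sum: Σ |<v, e_j>|^2 = 58/3.
Compute ||v||^2 = v·v = 20.
Deficit = 20 − 58/3 = 2/3 ≥ 0, confirming Bessel's inequality. (The deficit equals ||v − Σ <v,e_j> e_j||^2, the squared distance from v to span{e_j}.)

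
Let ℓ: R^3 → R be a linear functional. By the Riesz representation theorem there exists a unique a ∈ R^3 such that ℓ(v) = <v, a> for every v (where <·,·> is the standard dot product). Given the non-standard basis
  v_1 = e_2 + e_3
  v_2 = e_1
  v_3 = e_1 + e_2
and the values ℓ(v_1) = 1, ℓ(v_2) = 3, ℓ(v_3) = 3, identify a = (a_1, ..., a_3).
a = (3, 0, 1)

Write a = (a_1, ..., a_3) in the standard basis. For each basis vector v_i, ℓ(v_i) = <v_i, a> is a linear equation in the a_j's. Collect the n equations into a matrix system V a = ℓ, where row i of V is v_i (expressed in the standard basis). Since V is invertible (lower-triangular with 1s on the diagonal, up to permutation), solve by back-substitution:
  V =
[[0, 1, 1],
 [1, 0, 0],
 [1, 1, 0]]
  V a = (1, 3, 3)
Solving gives a = (3, 0, 1).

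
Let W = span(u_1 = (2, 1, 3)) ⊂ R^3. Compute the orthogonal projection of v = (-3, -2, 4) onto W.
proj_W(v) = (4/7, 2/7, 6/7)

Set up U = [u_1 | ... | u_1] ∈ R^(3×1). The projector onto W = col(U) is P = U (U^T U)^(-1) U^T.
Compute U^T U =
  [14],
and U^T v = (4).
Solve U^T U · c = U^T v for the coefficients: c = (2/7). The projection is proj_W(v) = U c.
Check: (v - proj_W(v)) · u_1 = 0  (should be 0).
Result: proj_W(v) = (4/7, 2/7, 6/7).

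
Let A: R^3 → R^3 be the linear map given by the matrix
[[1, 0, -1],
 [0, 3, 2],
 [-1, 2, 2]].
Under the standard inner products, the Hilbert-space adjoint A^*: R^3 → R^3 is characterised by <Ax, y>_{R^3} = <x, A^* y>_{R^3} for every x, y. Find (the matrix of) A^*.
A^* = A^T =
[[1, 0, -1],
 [0, 3, 2],
 [-1, 2, 2]]

For real matrices with standard dot products, the defining identity <Ax, y> = <x, A^* y> gives (Ax)^T y = x^T (A^*) y, i.e. x^T A^T y = x^T (A^*) y. Since this holds for all x, y, we must have A^* = A^T. Therefore
A^* =
[[1, 0, -1],
 [0, 3, 2],
 [-1, 2, 2]].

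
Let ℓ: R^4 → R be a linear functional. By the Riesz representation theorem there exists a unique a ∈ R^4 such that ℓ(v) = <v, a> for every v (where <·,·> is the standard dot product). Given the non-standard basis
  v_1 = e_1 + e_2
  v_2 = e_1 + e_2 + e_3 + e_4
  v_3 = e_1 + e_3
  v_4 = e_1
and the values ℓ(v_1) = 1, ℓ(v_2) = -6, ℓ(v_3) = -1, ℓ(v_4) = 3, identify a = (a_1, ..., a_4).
a = (3, -2, -4, -3)

Write a = (a_1, ..., a_4) in the standard basis. For each basis vector v_i, ℓ(v_i) = <v_i, a> is a linear equation in the a_j's. Collect the n equations into a matrix system V a = ℓ, where row i of V is v_i (expressed in the standard basis). Since V is invertible (lower-triangular with 1s on the diagonal, up to permutation), solve by back-substitution:
  V =
[[1, 1, 0, 0],
 [1, 1, 1, 1],
 [1, 0, 1, 0],
 [1, 0, 0, 0]]
  V a = (1, -6, -1, 3)
Solving gives a = (3, -2, -4, -3).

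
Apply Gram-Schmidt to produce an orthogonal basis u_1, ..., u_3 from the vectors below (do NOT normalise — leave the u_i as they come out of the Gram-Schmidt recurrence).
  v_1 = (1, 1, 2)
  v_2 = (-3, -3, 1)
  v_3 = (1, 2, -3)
Orthogonal basis:
  u_1 = (1, 1, 2)
  u_2 = (-7/3, -7/3, 7/3)
  u_3 = (-1/2, 1/2, 0)

Apply the Gram-Schmidt recurrence
  u_1 = v_1
  u_i = v_i − Σ_{j<i} ((v_i · u_j) / (u_j · u_j)) · u_j.

Step by step this gives:
  u_1 = (1, 1, 2)
  u_2 = (-7/3, -7/3, 7/3)
  u_3 = (-1/2, 1/2, 0)

Orthogonality check:
  u_2 · u_1 = 0 (should be 0)
  u_3 · u_1 = 0 (should be 0)
  u_3 · u_2 = 0 (should be 0)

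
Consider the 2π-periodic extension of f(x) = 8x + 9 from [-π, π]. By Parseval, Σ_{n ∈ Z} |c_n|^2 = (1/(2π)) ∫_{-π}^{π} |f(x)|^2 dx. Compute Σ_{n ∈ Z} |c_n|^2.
Σ |c_n|^2 = 64π^2/3 + 81

Expand and integrate term by term over [-π, π]:
  ∫ (8x)^2 dx = 64·(2π^3/3); ∫ 2·8·(9)·x dx = 0 (odd integrand); ∫ 9^2 dx = 81·2π.
So (1/(2π)) ∫_{-π}^{π} (8x + 9)^2 dx = 64π^2/3 + 81 = 64π^2/3 + 81.
Parseval ⇒ Σ |c_n|^2 = 64π^2/3 + 81.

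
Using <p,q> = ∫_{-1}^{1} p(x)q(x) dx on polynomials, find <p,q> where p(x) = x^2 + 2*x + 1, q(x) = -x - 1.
<p,q> = -4

Expand the product: p(x)·q(x) = -x^3 - 3*x^2 - 3*x - 1.
∫_{-1}^{1} of each monomial x^k gives [2/(k+1) if k even, 0 if k odd]. Integrating term-by-term (or equivalently evaluating the antiderivative F(x) = -x^4/4 - x^3 - 3*x^2/2 - x at the endpoints):
  F(1) − F(−1) = -15/4 − (1/4) = -4.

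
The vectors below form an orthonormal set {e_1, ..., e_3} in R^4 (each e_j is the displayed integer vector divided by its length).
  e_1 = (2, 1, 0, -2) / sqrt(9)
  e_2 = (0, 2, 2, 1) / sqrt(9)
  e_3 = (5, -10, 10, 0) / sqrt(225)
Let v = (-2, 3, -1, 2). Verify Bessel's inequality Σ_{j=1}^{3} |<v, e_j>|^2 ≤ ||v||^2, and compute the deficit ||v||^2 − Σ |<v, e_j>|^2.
Σ |<v, e_j>|^2 = 161/9; ||v||^2 = 18; deficit = 1/9

Write each e_j = u_j / sqrt(<u_j, u_j>) where u_j is the displayed integer vector. Then <v, e_j> = <v, u_j> / sqrt(<u_j, u_j>), so |<v, e_j>|^2 = <v, u_j>^2 / <u_j, u_j>.
Coefficients: <v, e_1> = -5/sqrt(9), <v, e_2> = 6/sqrt(9), <v, e_3> = -50/sqrt(225).
Square and sum: Σ |<v, e_j>|^2 = 161/9.
Compute ||v||^2 = v·v = 18.
Deficit = 18 − 161/9 = 1/9 ≥ 0, confirming Bessel's inequality. (The deficit equals ||v − Σ <v,e_j> e_j||^2, the squared distance from v to span{e_j}.)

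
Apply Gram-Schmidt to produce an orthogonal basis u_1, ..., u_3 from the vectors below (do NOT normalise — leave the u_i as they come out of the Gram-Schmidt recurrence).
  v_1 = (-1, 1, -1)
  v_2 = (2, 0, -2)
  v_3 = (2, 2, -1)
Orthogonal basis:
  u_1 = (-1, 1, -1)
  u_2 = (2, 0, -2)
  u_3 = (5/6, 5/3, 5/6)

Apply the Gram-Schmidt recurrence
  u_1 = v_1
  u_i = v_i − Σ_{j<i} ((v_i · u_j) / (u_j · u_j)) · u_j.

Step by step this gives:
  u_1 = (-1, 1, -1)
  u_2 = (2, 0, -2)
  u_3 = (5/6, 5/3, 5/6)

Orthogonality check:
  u_2 · u_1 = 0 (should be 0)
  u_3 · u_1 = 0 (should be 0)
  u_3 · u_2 = 0 (should be 0)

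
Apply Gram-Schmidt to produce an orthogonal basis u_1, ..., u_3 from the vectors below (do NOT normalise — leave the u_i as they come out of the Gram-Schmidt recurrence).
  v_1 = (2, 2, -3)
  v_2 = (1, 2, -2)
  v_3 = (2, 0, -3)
Orthogonal basis:
  u_1 = (2, 2, -3)
  u_2 = (-7/17, 10/17, 2/17)
  u_3 = (-4/9, -2/9, -4/9)

Apply the Gram-Schmidt recurrence
  u_1 = v_1
  u_i = v_i − Σ_{j<i} ((v_i · u_j) / (u_j · u_j)) · u_j.

Step by step this gives:
  u_1 = (2, 2, -3)
  u_2 = (-7/17, 10/17, 2/17)
  u_3 = (-4/9, -2/9, -4/9)

Orthogonality check:
  u_2 · u_1 = 0 (should be 0)
  u_3 · u_1 = 0 (should be 0)
  u_3 · u_2 = 0 (should be 0)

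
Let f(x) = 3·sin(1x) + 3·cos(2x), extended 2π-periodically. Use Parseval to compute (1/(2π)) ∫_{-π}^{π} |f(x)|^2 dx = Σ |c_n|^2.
Σ |c_n|^2 = 9

Expand |f|^2 and use orthogonality of {sin(nx), cos(mx)} on [-π, π]:
  ∫_{-π}^{π} sin(nx)^2 dx = π, ∫ cos(mx)^2 dx = π, and cross terms integrate to 0.
So ∫_{-π}^{π} f(x)^2 dx = 3^2 · π + 3^2 · π = (9 + 9)π.
Divide by 2π: (9 + 9)/2 = 9.
By Parseval, this equals Σ |c_n|^2.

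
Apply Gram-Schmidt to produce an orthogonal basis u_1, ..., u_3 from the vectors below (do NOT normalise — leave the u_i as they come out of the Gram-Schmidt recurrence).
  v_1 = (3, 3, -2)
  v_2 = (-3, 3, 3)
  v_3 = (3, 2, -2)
Orthogonal basis:
  u_1 = (3, 3, -2)
  u_2 = (-24/11, 42/11, 27/11)
  u_3 = (5/62, -1/62, 3/31)

Apply the Gram-Schmidt recurrence
  u_1 = v_1
  u_i = v_i − Σ_{j<i} ((v_i · u_j) / (u_j · u_j)) · u_j.

Step by step this gives:
  u_1 = (3, 3, -2)
  u_2 = (-24/11, 42/11, 27/11)
  u_3 = (5/62, -1/62, 3/31)

Orthogonality check:
  u_2 · u_1 = 0 (should be 0)
  u_3 · u_1 = 0 (should be 0)
  u_3 · u_2 = 0 (should be 0)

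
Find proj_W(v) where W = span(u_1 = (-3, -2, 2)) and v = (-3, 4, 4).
proj_W(v) = (-27/17, -18/17, 18/17)

Set up U = [u_1 | ... | u_1] ∈ R^(3×1). The projector onto W = col(U) is P = U (U^T U)^(-1) U^T.
Compute U^T U =
  [17],
and U^T v = (9).
Solve U^T U · c = U^T v for the coefficients: c = (9/17). The projection is proj_W(v) = U c.
Check: (v - proj_W(v)) · u_1 = 0  (should be 0).
Result: proj_W(v) = (-27/17, -18/17, 18/17).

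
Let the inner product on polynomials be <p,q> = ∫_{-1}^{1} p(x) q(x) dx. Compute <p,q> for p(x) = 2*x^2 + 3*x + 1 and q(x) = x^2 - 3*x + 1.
<p,q> = -6/5

Expand the product: p(x)·q(x) = 2*x^4 - 3*x^3 - 6*x^2 + 1.
∫_{-1}^{1} of each monomial x^k gives [2/(k+1) if k even, 0 if k odd]. Integrating term-by-term (or equivalently evaluating the antiderivative F(x) = 2*x^5/5 - 3*x^4/4 - 2*x^3 + x at the endpoints):
  F(1) − F(−1) = -27/20 − (-3/20) = -6/5.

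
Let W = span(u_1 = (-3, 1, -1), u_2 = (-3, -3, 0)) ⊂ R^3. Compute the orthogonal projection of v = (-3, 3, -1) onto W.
proj_W(v) = (-26/9, 26/9, -13/9)

Set up U = [u_1 | ... | u_2] ∈ R^(3×2). The projector onto W = col(U) is P = U (U^T U)^(-1) U^T.
Compute U^T U =
  [11, 6]
  [6, 18],
and U^T v = (13, 0).
Solve U^T U · c = U^T v for the coefficients: c = (13/9, -13/27). The projection is proj_W(v) = U c.
Check: (v - proj_W(v)) · u_1 = 0  (should be 0).
Check: (v - proj_W(v)) · u_2 = 0  (should be 0).
Result: proj_W(v) = (-26/9, 26/9, -13/9).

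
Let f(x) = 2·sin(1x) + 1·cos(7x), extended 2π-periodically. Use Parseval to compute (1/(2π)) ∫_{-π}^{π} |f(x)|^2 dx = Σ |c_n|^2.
Σ |c_n|^2 = 5/2

Expand |f|^2 and use orthogonality of {sin(nx), cos(mx)} on [-π, π]:
  ∫_{-π}^{π} sin(nx)^2 dx = π, ∫ cos(mx)^2 dx = π, and cross terms integrate to 0.
So ∫_{-π}^{π} f(x)^2 dx = 2^2 · π + 1^2 · π = (4 + 1)π.
Divide by 2π: (4 + 1)/2 = 5/2.
By Parseval, this equals Σ |c_n|^2.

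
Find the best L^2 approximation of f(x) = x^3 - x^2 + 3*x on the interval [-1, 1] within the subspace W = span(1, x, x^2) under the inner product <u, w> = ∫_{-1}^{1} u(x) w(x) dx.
g(x) = -x^2 + 18*x/5

The best approximation g ∈ W is the orthogonal projection of f onto W. Writing g = a_0 + a_1 x + a_2 x^2, the coefficients solve the normal equations G · a = b where
  G_{ij} = <φ_i, φ_j> and b_i = <f, φ_i>, with φ_0 = 1, φ_1 = x, φ_2 = x^2.
G =
  [2, 0, 2/3]
  [0, 2/3, 0]
  [2/3, 0, 2/5],
b = (-2/3, 12/5, -2/5).
Solving gives a_0 = 0, a_1 = 18/5, a_2 = -1, so
  g(x) = -x^2 + 18*x/5.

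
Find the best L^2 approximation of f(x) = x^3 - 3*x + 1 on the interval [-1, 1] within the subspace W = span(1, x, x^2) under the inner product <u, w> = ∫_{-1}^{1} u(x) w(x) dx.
g(x) = 1 - 12*x/5

The best approximation g ∈ W is the orthogonal projection of f onto W. Writing g = a_0 + a_1 x + a_2 x^2, the coefficients solve the normal equations G · a = b where
  G_{ij} = <φ_i, φ_j> and b_i = <f, φ_i>, with φ_0 = 1, φ_1 = x, φ_2 = x^2.
G =
  [2, 0, 2/3]
  [0, 2/3, 0]
  [2/3, 0, 2/5],
b = (2, -8/5, 2/3).
Solving gives a_0 = 1, a_1 = -12/5, a_2 = 0, so
  g(x) = 1 - 12*x/5.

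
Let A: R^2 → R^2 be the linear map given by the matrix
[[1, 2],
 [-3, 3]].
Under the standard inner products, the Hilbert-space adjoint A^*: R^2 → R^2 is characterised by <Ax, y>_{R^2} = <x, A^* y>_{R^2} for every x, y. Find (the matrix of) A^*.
A^* = A^T =
[[1, -3],
 [2, 3]]

For real matrices with standard dot products, the defining identity <Ax, y> = <x, A^* y> gives (Ax)^T y = x^T (A^*) y, i.e. x^T A^T y = x^T (A^*) y. Since this holds for all x, y, we must have A^* = A^T. Therefore
A^* =
[[1, -3],
 [2, 3]].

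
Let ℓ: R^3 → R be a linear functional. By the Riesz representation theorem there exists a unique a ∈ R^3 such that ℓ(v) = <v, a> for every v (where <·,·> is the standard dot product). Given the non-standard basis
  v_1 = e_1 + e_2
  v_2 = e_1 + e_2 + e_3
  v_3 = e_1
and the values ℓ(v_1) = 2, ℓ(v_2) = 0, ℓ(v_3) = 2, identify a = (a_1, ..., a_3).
a = (2, 0, -2)

Write a = (a_1, ..., a_3) in the standard basis. For each basis vector v_i, ℓ(v_i) = <v_i, a> is a linear equation in the a_j's. Collect the n equations into a matrix system V a = ℓ, where row i of V is v_i (expressed in the standard basis). Since V is invertible (lower-triangular with 1s on the diagonal, up to permutation), solve by back-substitution:
  V =
[[1, 1, 0],
 [1, 1, 1],
 [1, 0, 0]]
  V a = (2, 0, 2)
Solving gives a = (2, 0, -2).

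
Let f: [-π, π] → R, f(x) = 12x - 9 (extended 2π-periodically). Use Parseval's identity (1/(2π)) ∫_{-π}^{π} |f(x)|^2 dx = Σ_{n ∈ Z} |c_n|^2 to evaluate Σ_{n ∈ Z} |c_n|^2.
Σ |c_n|^2 = 48π^2 + 81

Expand and integrate term by term over [-π, π]:
  ∫ (12x)^2 dx = 144·(2π^3/3); ∫ 2·12·(-9)·x dx = 0 (odd integrand); ∫ (-9)^2 dx = 81·2π.
So (1/(2π)) ∫_{-π}^{π} (12x - 9)^2 dx = 144π^2/3 + 81 = 48π^2 + 81.
Parseval ⇒ Σ |c_n|^2 = 48π^2 + 81.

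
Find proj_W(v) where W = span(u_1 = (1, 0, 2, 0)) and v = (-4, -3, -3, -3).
proj_W(v) = (-2, 0, -4, 0)

Set up U = [u_1 | ... | u_1] ∈ R^(4×1). The projector onto W = col(U) is P = U (U^T U)^(-1) U^T.
Compute U^T U =
  [5],
and U^T v = (-10).
Solve U^T U · c = U^T v for the coefficients: c = (-2). The projection is proj_W(v) = U c.
Check: (v - proj_W(v)) · u_1 = 0  (should be 0).
Result: proj_W(v) = (-2, 0, -4, 0).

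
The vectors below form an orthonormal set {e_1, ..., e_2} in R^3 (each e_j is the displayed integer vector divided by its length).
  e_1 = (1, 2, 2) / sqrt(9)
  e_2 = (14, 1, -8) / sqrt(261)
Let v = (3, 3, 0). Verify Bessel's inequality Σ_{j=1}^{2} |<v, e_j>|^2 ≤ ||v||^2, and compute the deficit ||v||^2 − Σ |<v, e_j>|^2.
Σ |<v, e_j>|^2 = 486/29; ||v||^2 = 18; deficit = 36/29

Write each e_j = u_j / sqrt(<u_j, u_j>) where u_j is the displayed integer vector. Then <v, e_j> = <v, u_j> / sqrt(<u_j, u_j>), so |<v, e_j>|^2 = <v, u_j>^2 / <u_j, u_j>.
Coefficients: <v, e_1> = 9/sqrt(9), <v, e_2> = 45/sqrt(261).
Square and sum: Σ |<v, e_j>|^2 = 486/29.
Compute ||v||^2 = v·v = 18.
Deficit = 18 − 486/29 = 36/29 ≥ 0, confirming Bessel's inequality. (The deficit equals ||v − Σ <v,e_j> e_j||^2, the squared distance from v to span{e_j}.)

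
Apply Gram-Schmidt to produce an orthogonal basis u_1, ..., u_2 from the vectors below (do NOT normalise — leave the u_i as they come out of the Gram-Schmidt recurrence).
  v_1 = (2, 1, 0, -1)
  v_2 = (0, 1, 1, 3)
Orthogonal basis:
  u_1 = (2, 1, 0, -1)
  u_2 = (2/3, 4/3, 1, 8/3)

Apply the Gram-Schmidt recurrence
  u_1 = v_1
  u_i = v_i − Σ_{j<i} ((v_i · u_j) / (u_j · u_j)) · u_j.

Step by step this gives:
  u_1 = (2, 1, 0, -1)
  u_2 = (2/3, 4/3, 1, 8/3)

Orthogonality check:
  u_2 · u_1 = 0 (should be 0)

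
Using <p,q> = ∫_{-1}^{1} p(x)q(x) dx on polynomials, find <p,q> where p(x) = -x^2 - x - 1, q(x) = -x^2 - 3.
<p,q> = 136/15

Expand the product: p(x)·q(x) = x^4 + x^3 + 4*x^2 + 3*x + 3.
∫_{-1}^{1} of each monomial x^k gives [2/(k+1) if k even, 0 if k odd]. Integrating term-by-term (or equivalently evaluating the antiderivative F(x) = x^5/5 + x^4/4 + 4*x^3/3 + 3*x^2/2 + 3*x at the endpoints):
  F(1) − F(−1) = 377/60 − (-167/60) = 136/15.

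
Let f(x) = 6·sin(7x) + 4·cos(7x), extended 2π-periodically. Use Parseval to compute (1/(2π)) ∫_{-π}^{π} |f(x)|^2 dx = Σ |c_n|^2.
Σ |c_n|^2 = 26

Expand |f|^2 and use orthogonality of {sin(nx), cos(mx)} on [-π, π]:
  ∫_{-π}^{π} sin(nx)^2 dx = π, ∫ cos(mx)^2 dx = π, and cross terms integrate to 0.
So ∫_{-π}^{π} f(x)^2 dx = 6^2 · π + 4^2 · π = (36 + 16)π.
Divide by 2π: (36 + 16)/2 = 26.
By Parseval, this equals Σ |c_n|^2.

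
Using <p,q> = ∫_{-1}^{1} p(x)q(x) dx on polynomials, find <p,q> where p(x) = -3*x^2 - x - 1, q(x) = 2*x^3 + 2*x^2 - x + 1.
<p,q> = -118/15

Expand the product: p(x)·q(x) = -6*x^5 - 8*x^4 - x^3 - 4*x^2 - 1.
∫_{-1}^{1} of each monomial x^k gives [2/(k+1) if k even, 0 if k odd]. Integrating term-by-term (or equivalently evaluating the antiderivative F(x) = -x^6 - 8*x^5/5 - x^4/4 - 4*x^3/3 - x at the endpoints):
  F(1) − F(−1) = -311/60 − (161/60) = -118/15.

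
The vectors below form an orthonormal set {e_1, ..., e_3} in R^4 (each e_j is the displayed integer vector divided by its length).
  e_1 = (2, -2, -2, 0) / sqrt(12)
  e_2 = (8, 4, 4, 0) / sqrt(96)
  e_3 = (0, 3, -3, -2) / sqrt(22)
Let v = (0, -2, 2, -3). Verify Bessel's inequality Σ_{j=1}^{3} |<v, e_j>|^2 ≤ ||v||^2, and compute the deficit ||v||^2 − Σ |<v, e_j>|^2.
Σ |<v, e_j>|^2 = 18/11; ||v||^2 = 17; deficit = 169/11

Write each e_j = u_j / sqrt(<u_j, u_j>) where u_j is the displayed integer vector. Then <v, e_j> = <v, u_j> / sqrt(<u_j, u_j>), so |<v, e_j>|^2 = <v, u_j>^2 / <u_j, u_j>.
Coefficients: <v, e_1> = 0/sqrt(12), <v, e_2> = 0/sqrt(96), <v, e_3> = -6/sqrt(22).
Square and sum: Σ |<v, e_j>|^2 = 18/11.
Compute ||v||^2 = v·v = 17.
Deficit = 17 − 18/11 = 169/11 ≥ 0, confirming Bessel's inequality. (The deficit equals ||v − Σ <v,e_j> e_j||^2, the squared distance from v to span{e_j}.)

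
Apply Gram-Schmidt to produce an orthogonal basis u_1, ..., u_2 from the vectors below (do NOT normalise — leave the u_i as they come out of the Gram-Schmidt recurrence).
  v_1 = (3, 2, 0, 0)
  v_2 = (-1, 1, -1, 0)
Orthogonal basis:
  u_1 = (3, 2, 0, 0)
  u_2 = (-10/13, 15/13, -1, 0)

Apply the Gram-Schmidt recurrence
  u_1 = v_1
  u_i = v_i − Σ_{j<i} ((v_i · u_j) / (u_j · u_j)) · u_j.

Step by step this gives:
  u_1 = (3, 2, 0, 0)
  u_2 = (-10/13, 15/13, -1, 0)

Orthogonality check:
  u_2 · u_1 = 0 (should be 0)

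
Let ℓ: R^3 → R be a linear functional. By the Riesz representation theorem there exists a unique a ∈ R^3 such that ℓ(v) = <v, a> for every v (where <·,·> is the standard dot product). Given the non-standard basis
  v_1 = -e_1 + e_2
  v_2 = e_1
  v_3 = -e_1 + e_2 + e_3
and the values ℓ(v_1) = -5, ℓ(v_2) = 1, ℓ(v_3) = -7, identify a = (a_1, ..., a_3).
a = (1, -4, -2)

Write a = (a_1, ..., a_3) in the standard basis. For each basis vector v_i, ℓ(v_i) = <v_i, a> is a linear equation in the a_j's. Collect the n equations into a matrix system V a = ℓ, where row i of V is v_i (expressed in the standard basis). Since V is invertible (lower-triangular with 1s on the diagonal, up to permutation), solve by back-substitution:
  V =
[[-1, 1, 0],
 [1, 0, 0],
 [-1, 1, 1]]
  V a = (-5, 1, -7)
Solving gives a = (1, -4, -2).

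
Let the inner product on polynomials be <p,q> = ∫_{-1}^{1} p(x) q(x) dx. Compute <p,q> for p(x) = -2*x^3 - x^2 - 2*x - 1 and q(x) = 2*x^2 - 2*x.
<p,q> = 32/15

Expand the product: p(x)·q(x) = -4*x^5 + 2*x^4 - 2*x^3 + 2*x^2 + 2*x.
∫_{-1}^{1} of each monomial x^k gives [2/(k+1) if k even, 0 if k odd]. Integrating term-by-term (or equivalently evaluating the antiderivative F(x) = -2*x^6/3 + 2*x^5/5 - x^4/2 + 2*x^3/3 + x^2 at the endpoints):
  F(1) − F(−1) = 9/10 − (-37/30) = 32/15.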